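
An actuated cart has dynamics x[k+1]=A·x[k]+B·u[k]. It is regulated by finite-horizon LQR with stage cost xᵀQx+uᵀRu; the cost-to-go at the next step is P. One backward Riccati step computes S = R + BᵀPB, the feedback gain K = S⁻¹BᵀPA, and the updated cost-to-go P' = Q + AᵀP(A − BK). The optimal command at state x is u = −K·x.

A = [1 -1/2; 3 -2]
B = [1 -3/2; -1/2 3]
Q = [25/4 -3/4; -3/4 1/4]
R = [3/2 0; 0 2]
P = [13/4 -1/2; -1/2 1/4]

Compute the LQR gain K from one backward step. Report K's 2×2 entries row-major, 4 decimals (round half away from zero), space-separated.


BᵀP = [3.5000 -0.6250; -6.3750 1.5000]
S = R + BᵀPB = [3/2 0; 0 2] + [3.8125 -7.1250; -7.1250 14.0625] = [5.3125 -7.1250; -7.1250 16.0625]
BᵀPA = [1.6250 -0.5000; -1.8750 0.1875]
K = S⁻¹·BᵀPA = [0.3686 -0.1937; 0.0468 -0.0742]
A−BK = [0.7015 -0.4177; 3.0440 -1.8741]
AᵀP(A−BK) = [1.9887 -1.1995; -1.1995 0.7296]
P' = Q + AᵀP(A−BK) = [8.2387 -1.9495; -1.9495 0.9796]
tr(P') = 9.2183

0.3686 -0.1937 0.0468 -0.0742


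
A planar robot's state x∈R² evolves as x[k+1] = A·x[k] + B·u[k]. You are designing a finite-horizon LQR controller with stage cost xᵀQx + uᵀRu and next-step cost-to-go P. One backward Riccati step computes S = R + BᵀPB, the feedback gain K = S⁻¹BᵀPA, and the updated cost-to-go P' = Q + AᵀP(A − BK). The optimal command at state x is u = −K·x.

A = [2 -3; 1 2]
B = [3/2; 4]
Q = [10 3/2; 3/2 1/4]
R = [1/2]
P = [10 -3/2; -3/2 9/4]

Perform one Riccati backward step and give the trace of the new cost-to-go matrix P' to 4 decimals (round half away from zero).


BᵀP = [9.0000 6.7500]
S = R + BᵀPB = [1/2] + [40.5000] = [41.0000]
BᵀPA = [24.7500 -13.5000]
K = S⁻¹·BᵀPA = [0.6037 -0.3293]
A−BK = [1.0945 -2.5061; -1.4146 3.3171]
AᵀP(A−BK) = [21.3095 -48.8506; -48.8506 112.5549]
P' = Q + AᵀP(A−BK) = [31.3095 -47.3506; -47.3506 112.8049]
tr(P') = 144.1143

144.1143


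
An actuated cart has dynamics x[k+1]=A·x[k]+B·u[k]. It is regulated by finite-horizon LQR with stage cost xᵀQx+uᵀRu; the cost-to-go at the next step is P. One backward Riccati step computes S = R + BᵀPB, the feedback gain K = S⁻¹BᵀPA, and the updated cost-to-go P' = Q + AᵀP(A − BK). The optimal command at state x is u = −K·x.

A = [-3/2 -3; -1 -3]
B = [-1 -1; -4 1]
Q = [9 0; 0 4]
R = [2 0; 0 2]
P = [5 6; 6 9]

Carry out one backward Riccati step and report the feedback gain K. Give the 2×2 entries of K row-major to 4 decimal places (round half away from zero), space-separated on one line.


BᵀP = [-29.0000 -42.0000; 1.0000 3.0000]
S = R + BᵀPB = [2 0; 0 2] + [197.0000 -13.0000; -13.0000 2.0000] = [199.0000 -13.0000; -13.0000 4.0000]
BᵀPA = [85.5000 213.0000; -4.5000 -12.0000]
K = S⁻¹·BᵀPA = [0.4522 1.1100; 0.3445 0.6077]
A−BK = [-0.7033 -1.2823; 0.4641 0.8325]
AᵀP(A−BK) = [1.1411 2.3254; 2.3254 4.8517]
P' = Q + AᵀP(A−BK) = [10.1411 2.3254; 2.3254 8.8517]
tr(P') = 18.9928

0.4522 1.1100 0.3445 0.6077


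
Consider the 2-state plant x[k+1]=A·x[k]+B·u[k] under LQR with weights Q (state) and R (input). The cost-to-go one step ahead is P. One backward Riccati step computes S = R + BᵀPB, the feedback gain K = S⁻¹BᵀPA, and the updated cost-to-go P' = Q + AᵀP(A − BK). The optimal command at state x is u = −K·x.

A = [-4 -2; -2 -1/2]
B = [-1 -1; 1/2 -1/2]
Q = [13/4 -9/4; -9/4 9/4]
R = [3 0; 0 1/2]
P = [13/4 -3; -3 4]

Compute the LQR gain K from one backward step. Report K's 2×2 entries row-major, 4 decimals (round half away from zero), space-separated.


BᵀP = [-4.7500 5.0000; -1.7500 1.0000]
S = R + BᵀPB = [3 0; 0 1/2] + [7.2500 2.2500; 2.2500 1.2500] = [10.2500 2.2500; 2.2500 1.7500]
BᵀPA = [9.0000 7.0000; 5.0000 3.0000]
K = S⁻¹·BᵀPA = [0.3495 0.4272; 2.4078 1.1650]
A−BK = [-1.2427 -0.4078; -0.9709 -0.1311]
AᵀP(A−BK) = [4.8155 2.3301; 2.3301 1.5146]
P' = Q + AᵀP(A−BK) = [8.0655 0.0801; 0.0801 3.7646]
tr(P') = 11.8301

0.3495 0.4272 2.4078 1.1650


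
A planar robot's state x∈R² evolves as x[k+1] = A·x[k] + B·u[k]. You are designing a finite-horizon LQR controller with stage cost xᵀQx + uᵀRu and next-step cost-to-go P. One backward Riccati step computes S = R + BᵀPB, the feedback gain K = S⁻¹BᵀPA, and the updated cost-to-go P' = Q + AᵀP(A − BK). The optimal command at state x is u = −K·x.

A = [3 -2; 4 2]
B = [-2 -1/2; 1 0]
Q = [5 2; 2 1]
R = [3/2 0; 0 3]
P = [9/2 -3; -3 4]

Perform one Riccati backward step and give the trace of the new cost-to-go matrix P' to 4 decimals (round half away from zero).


40.8591

BᵀP = [-12.0000 10.0000; -2.2500 1.5000]
S = R + BᵀPB = [3/2 0; 0 3] + [34.0000 6.0000; 6.0000 1.1250] = [35.5000 6.0000; 6.0000 4.1250]
BᵀPA = [4.0000 44.0000; -0.7500 7.5000]
K = S⁻¹·BᵀPA = [0.1902 1.2360; -0.4584 0.0204]
A−BK = [3.1511 0.4822; 3.8098 0.7640]
AᵀP(A−BK) = [31.3956 6.0713; 6.0713 3.4635]
P' = Q + AᵀP(A−BK) = [36.3956 8.0713; 8.0713 4.4635]
tr(P') = 40.8591


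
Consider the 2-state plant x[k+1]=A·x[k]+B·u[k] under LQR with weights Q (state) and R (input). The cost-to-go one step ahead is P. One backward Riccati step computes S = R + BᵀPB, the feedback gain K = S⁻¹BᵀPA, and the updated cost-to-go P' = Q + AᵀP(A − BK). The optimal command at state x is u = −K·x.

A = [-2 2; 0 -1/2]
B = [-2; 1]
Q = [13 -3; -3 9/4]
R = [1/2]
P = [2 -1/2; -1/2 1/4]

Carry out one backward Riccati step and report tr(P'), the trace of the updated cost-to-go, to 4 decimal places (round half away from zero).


16.1599

BᵀP = [-4.5000 1.2500]
S = R + BᵀPB = [1/2] + [10.2500] = [10.7500]
BᵀPA = [9.0000 -9.6250]
K = S⁻¹·BᵀPA = [0.8372 -0.8953]
A−BK = [-0.3256 0.2093; -0.8372 0.3953]
AᵀP(A−BK) = [0.4651 -0.4419; -0.4419 0.4448]
P' = Q + AᵀP(A−BK) = [13.4651 -3.4419; -3.4419 2.6948]
tr(P') = 16.1599


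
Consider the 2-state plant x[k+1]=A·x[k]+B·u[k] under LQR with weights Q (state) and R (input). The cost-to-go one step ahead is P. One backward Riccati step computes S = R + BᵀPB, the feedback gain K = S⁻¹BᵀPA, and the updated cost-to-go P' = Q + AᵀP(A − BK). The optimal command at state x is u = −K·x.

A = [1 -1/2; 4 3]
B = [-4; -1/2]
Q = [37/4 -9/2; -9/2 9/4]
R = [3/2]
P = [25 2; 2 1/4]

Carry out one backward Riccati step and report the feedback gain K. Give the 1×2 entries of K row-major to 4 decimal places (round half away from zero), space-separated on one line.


-0.3260 0.0638

BᵀP = [-101.0000 -8.1250]
S = R + BᵀPB = [3/2] + [408.0625] = [409.5625]
BᵀPA = [-133.5000 26.1250]
K = S⁻¹·BᵀPA = [-0.3260 0.0638]
A−BK = [-0.3038 -0.2448; 3.8370 3.0319]
AᵀP(A−BK) = [1.4847 1.0156; 1.0156 0.8335]
P' = Q + AᵀP(A−BK) = [10.7347 -3.4844; -3.4844 3.0835]
tr(P') = 13.8182


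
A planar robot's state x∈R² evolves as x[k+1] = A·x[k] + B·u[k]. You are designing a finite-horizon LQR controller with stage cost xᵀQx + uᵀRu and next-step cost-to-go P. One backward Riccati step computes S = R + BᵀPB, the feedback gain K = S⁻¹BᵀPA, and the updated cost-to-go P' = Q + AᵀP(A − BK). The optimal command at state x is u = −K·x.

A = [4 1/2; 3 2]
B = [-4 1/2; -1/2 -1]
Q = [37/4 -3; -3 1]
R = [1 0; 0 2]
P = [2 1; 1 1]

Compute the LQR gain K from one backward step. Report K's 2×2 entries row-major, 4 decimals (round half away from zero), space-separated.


-1.2720 -0.3533 -0.4728 -0.3647

BᵀP = [-8.5000 -4.5000; 0.0000 -0.5000]
S = R + BᵀPB = [1 0; 0 2] + [36.2500 0.2500; 0.2500 0.5000] = [37.2500 0.2500; 0.2500 2.5000]
BᵀPA = [-47.5000 -13.2500; -1.5000 -1.0000]
K = S⁻¹·BᵀPA = [-1.2720 -0.3533; -0.4728 -0.3647]
A−BK = [-0.8516 -0.7307; 1.8912 1.4587]
AᵀP(A−BK) = [3.8711 2.1733; 2.1733 1.4547]
P' = Q + AᵀP(A−BK) = [13.1211 -0.8267; -0.8267 2.4547]
tr(P') = 15.5757


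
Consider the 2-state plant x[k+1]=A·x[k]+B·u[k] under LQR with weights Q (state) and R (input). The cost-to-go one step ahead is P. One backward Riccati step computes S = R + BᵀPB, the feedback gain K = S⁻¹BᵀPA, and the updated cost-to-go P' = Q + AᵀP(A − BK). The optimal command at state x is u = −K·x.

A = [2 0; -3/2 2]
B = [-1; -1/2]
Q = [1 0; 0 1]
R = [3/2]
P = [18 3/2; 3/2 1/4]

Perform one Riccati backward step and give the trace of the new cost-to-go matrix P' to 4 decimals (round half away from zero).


BᵀP = [-18.7500 -1.6250]
S = R + BᵀPB = [3/2] + [19.5625] = [21.0625]
BᵀPA = [-35.0625 -3.2500]
K = S⁻¹·BᵀPA = [-1.6647 -0.1543]
A−BK = [0.3353 -0.1543; -2.3323 1.9228]
AᵀP(A−BK) = [5.1944 -0.1602; -0.1602 0.4985]
P' = Q + AᵀP(A−BK) = [6.1944 -0.1602; -0.1602 1.4985]
tr(P') = 7.6929

7.6929


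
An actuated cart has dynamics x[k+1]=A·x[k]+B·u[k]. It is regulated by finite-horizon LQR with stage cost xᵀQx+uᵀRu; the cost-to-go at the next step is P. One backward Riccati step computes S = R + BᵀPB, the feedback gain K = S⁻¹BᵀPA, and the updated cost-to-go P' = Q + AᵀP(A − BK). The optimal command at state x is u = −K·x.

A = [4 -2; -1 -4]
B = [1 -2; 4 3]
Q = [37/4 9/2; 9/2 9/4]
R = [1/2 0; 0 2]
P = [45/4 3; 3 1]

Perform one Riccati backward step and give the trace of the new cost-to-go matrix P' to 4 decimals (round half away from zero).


16.6241

BᵀP = [23.2500 7.0000; -13.5000 -3.0000]
S = R + BᵀPB = [1/2 0; 0 2] + [51.2500 -25.5000; -25.5000 18.0000] = [51.7500 -25.5000; -25.5000 20.0000]
BᵀPA = [86.0000 -74.5000; -51.0000 39.0000]
K = S⁻¹·BᵀPA = [1.0903 -1.2878; -1.1598 0.3080]
A−BK = [0.5900 -0.0962; -1.8817 0.2274]
AᵀP(A−BK) = [4.0806 -1.5374; -1.5374 1.0435]
P' = Q + AᵀP(A−BK) = [13.3306 2.9626; 2.9626 3.2935]
tr(P') = 16.6241


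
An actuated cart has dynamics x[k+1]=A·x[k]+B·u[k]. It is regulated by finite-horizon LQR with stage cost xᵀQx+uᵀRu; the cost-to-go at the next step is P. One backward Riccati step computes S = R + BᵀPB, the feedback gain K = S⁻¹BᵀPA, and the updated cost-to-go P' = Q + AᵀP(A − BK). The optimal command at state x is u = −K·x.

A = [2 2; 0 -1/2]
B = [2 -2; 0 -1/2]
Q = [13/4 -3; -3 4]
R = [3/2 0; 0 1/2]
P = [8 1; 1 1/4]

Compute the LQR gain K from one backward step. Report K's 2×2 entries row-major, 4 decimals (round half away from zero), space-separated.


0.2469 0.2542 -0.7190 -0.6813

BᵀP = [16.0000 2.0000; -16.5000 -2.1250]
S = R + BᵀPB = [3/2 0; 0 1/2] + [32.0000 -33.0000; -33.0000 34.0625] = [33.5000 -33.0000; -33.0000 34.5625]
BᵀPA = [32.0000 31.0000; -33.0000 -31.9375]
K = S⁻¹·BᵀPA = [0.2469 0.2542; -0.7190 -0.6813]
A−BK = [0.0681 0.1289; -0.3595 -0.8407]
AᵀP(A−BK) = [0.3704 0.3813; 0.3813 0.4219]
P' = Q + AᵀP(A−BK) = [3.6204 -2.6187; -2.6187 4.4219]
tr(P') = 8.0423


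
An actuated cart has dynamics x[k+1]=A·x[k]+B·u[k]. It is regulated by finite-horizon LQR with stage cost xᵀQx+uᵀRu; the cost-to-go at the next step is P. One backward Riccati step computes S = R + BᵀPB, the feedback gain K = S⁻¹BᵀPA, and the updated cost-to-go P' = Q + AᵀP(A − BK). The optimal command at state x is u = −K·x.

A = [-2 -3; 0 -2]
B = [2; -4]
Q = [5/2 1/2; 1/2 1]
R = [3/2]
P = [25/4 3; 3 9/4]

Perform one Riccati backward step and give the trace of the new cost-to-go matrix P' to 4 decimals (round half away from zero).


BᵀP = [0.5000 -3.0000]
S = R + BᵀPB = [3/2] + [13.0000] = [14.5000]
BᵀPA = [-1.0000 4.5000]
K = S⁻¹·BᵀPA = [-0.0690 0.3103]
A−BK = [-1.8621 -3.6207; -0.2759 -0.7586]
AᵀP(A−BK) = [24.9310 49.8103; 49.8103 99.8534]
P' = Q + AᵀP(A−BK) = [27.4310 50.3103; 50.3103 100.8534]
tr(P') = 128.2845

128.2845


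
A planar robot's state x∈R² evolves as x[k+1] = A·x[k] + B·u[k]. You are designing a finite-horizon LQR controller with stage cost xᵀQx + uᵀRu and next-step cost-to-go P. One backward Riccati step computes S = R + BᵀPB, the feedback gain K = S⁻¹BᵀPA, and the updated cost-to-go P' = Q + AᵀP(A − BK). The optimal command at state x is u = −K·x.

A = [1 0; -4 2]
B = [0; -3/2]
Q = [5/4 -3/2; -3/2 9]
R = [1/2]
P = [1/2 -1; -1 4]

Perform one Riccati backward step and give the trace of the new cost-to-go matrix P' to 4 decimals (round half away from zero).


15.1447

BᵀP = [1.5000 -6.0000]
S = R + BᵀPB = [1/2] + [9.0000] = [9.5000]
BᵀPA = [25.5000 -12.0000]
K = S⁻¹·BᵀPA = [2.6842 -1.2632]
A−BK = [1.0000 0.0000; 0.0263 0.1053]
AᵀP(A−BK) = [4.0526 -1.7895; -1.7895 0.8421]
P' = Q + AᵀP(A−BK) = [5.3026 -3.2895; -3.2895 9.8421]
tr(P') = 15.1447


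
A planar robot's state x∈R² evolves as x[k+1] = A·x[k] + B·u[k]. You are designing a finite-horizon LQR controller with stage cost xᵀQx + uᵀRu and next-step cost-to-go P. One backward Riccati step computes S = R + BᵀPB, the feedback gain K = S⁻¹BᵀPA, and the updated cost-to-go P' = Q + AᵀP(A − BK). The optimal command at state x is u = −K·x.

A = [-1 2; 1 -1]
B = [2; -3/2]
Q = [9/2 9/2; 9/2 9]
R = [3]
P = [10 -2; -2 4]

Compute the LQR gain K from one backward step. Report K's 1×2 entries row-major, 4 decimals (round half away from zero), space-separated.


BᵀP = [23.0000 -10.0000]
S = R + BᵀPB = [3] + [61.0000] = [64.0000]
BᵀPA = [-33.0000 56.0000]
K = S⁻¹·BᵀPA = [-0.5156 0.8750]
A−BK = [0.0313 0.2500; 0.2266 0.3125]
AᵀP(A−BK) = [0.9844 -1.1250; -1.1250 3.0000]
P' = Q + AᵀP(A−BK) = [5.4844 3.3750; 3.3750 12.0000]
tr(P') = 17.4844

-0.5156 0.8750


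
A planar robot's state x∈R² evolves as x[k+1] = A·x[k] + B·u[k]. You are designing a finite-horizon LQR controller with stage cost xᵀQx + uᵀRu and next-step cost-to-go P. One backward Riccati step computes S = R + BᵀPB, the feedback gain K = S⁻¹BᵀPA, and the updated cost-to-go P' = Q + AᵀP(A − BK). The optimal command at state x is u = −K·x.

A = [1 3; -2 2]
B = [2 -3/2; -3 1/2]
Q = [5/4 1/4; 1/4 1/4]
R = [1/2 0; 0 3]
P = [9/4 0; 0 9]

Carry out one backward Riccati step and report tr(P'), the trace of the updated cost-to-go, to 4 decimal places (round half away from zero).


22.0221

BᵀP = [4.5000 -27.0000; -3.3750 4.5000]
S = R + BᵀPB = [1/2 0; 0 3] + [90.0000 -20.2500; -20.2500 7.3125] = [90.5000 -20.2500; -20.2500 10.3125]
BᵀPA = [58.5000 -40.5000; -12.3750 -1.1250]
K = S⁻¹·BᵀPA = [0.6741 -0.8418; 0.1236 -1.7620]
A−BK = [-0.1627 2.0405; -0.0396 0.3557]
AᵀP(A−BK) = [0.3467 -1.8110; -1.8110 20.1754]
P' = Q + AᵀP(A−BK) = [1.5967 -1.5610; -1.5610 20.4254]
tr(P') = 22.0221


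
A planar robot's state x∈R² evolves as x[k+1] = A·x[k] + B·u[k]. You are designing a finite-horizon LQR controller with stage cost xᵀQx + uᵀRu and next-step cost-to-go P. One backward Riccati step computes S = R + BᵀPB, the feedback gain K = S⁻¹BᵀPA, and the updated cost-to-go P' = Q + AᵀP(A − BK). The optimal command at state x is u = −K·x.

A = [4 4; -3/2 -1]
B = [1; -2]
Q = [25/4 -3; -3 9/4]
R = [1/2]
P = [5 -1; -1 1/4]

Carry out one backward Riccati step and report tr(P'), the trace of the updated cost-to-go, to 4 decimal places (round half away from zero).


BᵀP = [7.0000 -1.5000]
S = R + BᵀPB = [1/2] + [10.0000] = [10.5000]
BᵀPA = [30.2500 29.5000]
K = S⁻¹·BᵀPA = [2.8810 2.8095]
A−BK = [1.1190 1.1905; 4.2619 4.6190]
AᵀP(A−BK) = [5.4137 5.3869; 5.3869 5.3690]
P' = Q + AᵀP(A−BK) = [11.6637 2.3869; 2.3869 7.6190]
tr(P') = 19.2827

19.2827


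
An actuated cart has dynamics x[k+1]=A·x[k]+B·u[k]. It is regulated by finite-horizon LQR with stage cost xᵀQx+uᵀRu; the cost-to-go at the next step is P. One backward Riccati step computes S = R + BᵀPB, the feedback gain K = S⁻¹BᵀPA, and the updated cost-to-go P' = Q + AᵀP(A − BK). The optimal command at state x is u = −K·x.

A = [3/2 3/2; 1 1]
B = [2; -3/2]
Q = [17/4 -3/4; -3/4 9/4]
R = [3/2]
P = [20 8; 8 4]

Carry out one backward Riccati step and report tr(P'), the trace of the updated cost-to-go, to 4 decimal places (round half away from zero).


25.2529

BᵀP = [28.0000 10.0000]
S = R + BᵀPB = [3/2] + [41.0000] = [42.5000]
BᵀPA = [52.0000 52.0000]
K = S⁻¹·BᵀPA = [1.2235 1.2235]
A−BK = [-0.9471 -0.9471; 2.8353 2.8353]
AᵀP(A−BK) = [9.3765 9.3765; 9.3765 9.3765]
P' = Q + AᵀP(A−BK) = [13.6265 8.6265; 8.6265 11.6265]
tr(P') = 25.2529


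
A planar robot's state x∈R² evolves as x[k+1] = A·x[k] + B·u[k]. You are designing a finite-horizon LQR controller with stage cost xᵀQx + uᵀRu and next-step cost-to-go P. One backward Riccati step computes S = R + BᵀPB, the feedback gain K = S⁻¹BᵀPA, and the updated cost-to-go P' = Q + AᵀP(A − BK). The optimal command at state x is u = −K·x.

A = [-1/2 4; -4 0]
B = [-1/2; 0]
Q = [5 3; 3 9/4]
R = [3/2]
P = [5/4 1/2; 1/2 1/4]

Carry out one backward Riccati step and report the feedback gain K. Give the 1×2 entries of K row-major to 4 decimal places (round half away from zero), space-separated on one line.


0.7241 -1.3793

BᵀP = [-0.6250 -0.2500]
S = R + BᵀPB = [3/2] + [0.3125] = [1.8125]
BᵀPA = [1.3125 -2.5000]
K = S⁻¹·BᵀPA = [0.7241 -1.3793]
A−BK = [-0.1379 3.3103; -4.0000 0.0000]
AᵀP(A−BK) = [5.3621 -8.6897; -8.6897 16.5517]
P' = Q + AᵀP(A−BK) = [10.3621 -5.6897; -5.6897 18.8017]
tr(P') = 29.1638


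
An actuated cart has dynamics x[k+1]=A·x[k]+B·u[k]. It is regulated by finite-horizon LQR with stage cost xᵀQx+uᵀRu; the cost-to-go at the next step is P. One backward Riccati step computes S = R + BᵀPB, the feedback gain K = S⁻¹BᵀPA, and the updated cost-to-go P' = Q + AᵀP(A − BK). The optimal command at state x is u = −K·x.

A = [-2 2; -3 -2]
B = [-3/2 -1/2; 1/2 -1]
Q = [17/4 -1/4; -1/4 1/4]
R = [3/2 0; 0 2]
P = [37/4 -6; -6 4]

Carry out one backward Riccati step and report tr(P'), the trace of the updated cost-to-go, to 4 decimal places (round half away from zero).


BᵀP = [-16.8750 11.0000; 1.3750 -1.0000]
S = R + BᵀPB = [3/2 0; 0 2] + [30.8125 -2.5625; -2.5625 0.3125] = [32.3125 -2.5625; -2.5625 2.3125]
BᵀPA = [0.7500 -55.7500; 0.2500 4.7500]
K = S⁻¹·BᵀPA = [0.0348 -1.7130; 0.1467 0.1559]
A−BK = [-1.8744 -0.4915; -2.8707 -0.9876]
AᵀP(A−BK) = [0.9372 0.2458; 0.2458 4.7611]
P' = Q + AᵀP(A−BK) = [5.1872 -0.0042; -0.0042 5.0111]
tr(P') = 10.1983

10.1983


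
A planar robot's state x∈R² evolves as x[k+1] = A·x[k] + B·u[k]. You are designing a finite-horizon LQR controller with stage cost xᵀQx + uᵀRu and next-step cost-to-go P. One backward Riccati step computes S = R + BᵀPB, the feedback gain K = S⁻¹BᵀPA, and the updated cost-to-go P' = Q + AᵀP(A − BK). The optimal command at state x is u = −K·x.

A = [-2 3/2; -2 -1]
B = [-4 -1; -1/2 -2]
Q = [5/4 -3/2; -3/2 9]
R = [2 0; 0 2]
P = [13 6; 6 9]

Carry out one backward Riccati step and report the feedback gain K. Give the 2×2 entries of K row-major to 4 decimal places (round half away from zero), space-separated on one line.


BᵀP = [-55.0000 -28.5000; -25.0000 -24.0000]
S = R + BᵀPB = [2 0; 0 2] + [234.2500 112.0000; 112.0000 73.0000] = [236.2500 112.0000; 112.0000 75.0000]
BᵀPA = [167.0000 -54.0000; 98.0000 -13.5000]
K = S⁻¹·BᵀPA = [0.2993 -0.4905; 0.8597 0.5524]
A−BK = [0.0570 0.0906; -0.1310 -0.1404]
AᵀP(A−BK) = [1.7643 0.7696; 0.7696 1.2229]
P' = Q + AᵀP(A−BK) = [3.0143 -0.7304; -0.7304 10.2229]
tr(P') = 13.2372

0.2993 -0.4905 0.8597 0.5524


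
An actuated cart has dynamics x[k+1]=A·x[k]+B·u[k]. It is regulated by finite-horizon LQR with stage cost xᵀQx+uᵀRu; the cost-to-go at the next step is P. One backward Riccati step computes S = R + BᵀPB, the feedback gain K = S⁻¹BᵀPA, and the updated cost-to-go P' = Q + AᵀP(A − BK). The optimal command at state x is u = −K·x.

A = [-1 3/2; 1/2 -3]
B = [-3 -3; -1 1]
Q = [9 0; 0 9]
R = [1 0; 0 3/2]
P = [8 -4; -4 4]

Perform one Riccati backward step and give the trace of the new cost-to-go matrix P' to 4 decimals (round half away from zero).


23.1019

BᵀP = [-20.0000 8.0000; -28.0000 16.0000]
S = R + BᵀPB = [1 0; 0 3/2] + [52.0000 68.0000; 68.0000 100.0000] = [53.0000 68.0000; 68.0000 101.5000]
BᵀPA = [24.0000 -54.0000; 36.0000 -90.0000]
K = S⁻¹·BᵀPA = [-0.0159 0.8458; 0.3653 -1.4533]
A−BK = [0.0483 -0.3226; 0.1188 -0.7009]
AᵀP(A−BK) = [0.2296 -0.9788; -0.9788 4.8723]
P' = Q + AᵀP(A−BK) = [9.2296 -0.9788; -0.9788 13.8723]
tr(P') = 23.1019


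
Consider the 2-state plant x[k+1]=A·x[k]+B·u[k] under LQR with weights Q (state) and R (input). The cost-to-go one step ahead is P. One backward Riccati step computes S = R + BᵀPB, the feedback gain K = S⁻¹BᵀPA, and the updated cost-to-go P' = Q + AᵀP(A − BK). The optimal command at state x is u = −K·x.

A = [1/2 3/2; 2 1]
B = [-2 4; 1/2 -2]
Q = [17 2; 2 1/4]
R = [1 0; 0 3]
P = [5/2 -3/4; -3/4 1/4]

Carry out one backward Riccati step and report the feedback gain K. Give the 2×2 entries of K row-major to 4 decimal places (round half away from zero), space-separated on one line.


0.0062 -0.2220 -0.0196 0.1474

BᵀP = [-5.3750 1.6250; 11.5000 -3.5000]
S = R + BᵀPB = [1 0; 0 3] + [11.5625 -24.7500; -24.7500 53.0000] = [12.5625 -24.7500; -24.7500 56.0000]
BᵀPA = [0.5625 -6.4375; -1.2500 13.7500]
K = S⁻¹·BᵀPA = [0.0062 -0.2220; -0.0196 0.1474]
A−BK = [0.5907 0.4663; 1.9577 1.4058]
AᵀP(A−BK) = [0.0970 0.0591; 0.0591 0.1689]
P' = Q + AᵀP(A−BK) = [17.0970 2.0591; 2.0591 0.4189]
tr(P') = 17.5159


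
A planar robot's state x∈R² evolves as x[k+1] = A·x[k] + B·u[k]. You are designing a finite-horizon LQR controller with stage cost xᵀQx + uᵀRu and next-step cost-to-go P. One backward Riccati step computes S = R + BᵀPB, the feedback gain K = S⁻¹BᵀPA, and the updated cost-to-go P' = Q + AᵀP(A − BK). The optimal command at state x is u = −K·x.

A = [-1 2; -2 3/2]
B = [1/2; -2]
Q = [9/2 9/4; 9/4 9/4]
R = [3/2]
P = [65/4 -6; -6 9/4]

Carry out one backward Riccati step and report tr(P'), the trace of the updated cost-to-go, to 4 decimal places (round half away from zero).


9.4125

BᵀP = [20.1250 -7.5000]
S = R + BᵀPB = [3/2] + [25.0625] = [26.5625]
BᵀPA = [-5.1250 29.0000]
K = S⁻¹·BᵀPA = [-0.1929 1.0918]
A−BK = [-0.9035 1.4541; -2.3859 3.6835]
AᵀP(A−BK) = [0.2612 -0.6547; -0.6547 2.4013]
P' = Q + AᵀP(A−BK) = [4.7612 1.5953; 1.5953 4.6513]
tr(P') = 9.4125


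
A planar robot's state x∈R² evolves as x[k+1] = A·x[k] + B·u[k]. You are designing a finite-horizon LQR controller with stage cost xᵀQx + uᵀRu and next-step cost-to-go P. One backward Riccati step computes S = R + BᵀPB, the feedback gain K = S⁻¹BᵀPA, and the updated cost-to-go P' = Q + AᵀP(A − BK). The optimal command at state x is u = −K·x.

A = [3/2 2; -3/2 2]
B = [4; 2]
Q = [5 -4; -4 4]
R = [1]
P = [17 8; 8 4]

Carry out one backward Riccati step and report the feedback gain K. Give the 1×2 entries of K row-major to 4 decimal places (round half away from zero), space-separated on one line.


BᵀP = [84.0000 40.0000]
S = R + BᵀPB = [1] + [416.0000] = [417.0000]
BᵀPA = [66.0000 248.0000]
K = S⁻¹·BᵀPA = [0.1583 0.5947]
A−BK = [0.8669 -0.3789; -1.8165 0.8106]
AᵀP(A−BK) = [0.8040 -0.2518; -0.2518 0.5084]
P' = Q + AᵀP(A−BK) = [5.8040 -4.2518; -4.2518 4.5084]
tr(P') = 10.3124

0.1583 0.5947


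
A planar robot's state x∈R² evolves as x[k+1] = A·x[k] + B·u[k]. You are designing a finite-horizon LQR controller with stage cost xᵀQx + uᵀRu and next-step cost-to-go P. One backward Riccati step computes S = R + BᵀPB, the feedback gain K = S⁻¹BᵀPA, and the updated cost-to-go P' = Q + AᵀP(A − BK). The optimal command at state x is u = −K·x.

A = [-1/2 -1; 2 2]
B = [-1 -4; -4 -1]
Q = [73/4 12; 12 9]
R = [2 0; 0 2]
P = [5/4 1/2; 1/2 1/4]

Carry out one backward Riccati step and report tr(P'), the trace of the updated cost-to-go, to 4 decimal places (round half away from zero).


BᵀP = [-3.2500 -1.5000; -5.5000 -2.2500]
S = R + BᵀPB = [2 0; 0 2] + [9.2500 14.5000; 14.5000 24.2500] = [11.2500 14.5000; 14.5000 26.2500]
BᵀPA = [-1.3750 0.2500; -1.7500 1.0000]
K = S⁻¹·BᵀPA = [-0.1260 -0.0933; 0.0029 0.0896]
A−BK = [-0.6143 -0.7348; 1.4989 1.7164]
AᵀP(A−BK) = [0.1444 0.1536; 0.1536 0.1837]
P' = Q + AᵀP(A−BK) = [18.3944 12.1536; 12.1536 9.1837]
tr(P') = 27.5781

27.5781


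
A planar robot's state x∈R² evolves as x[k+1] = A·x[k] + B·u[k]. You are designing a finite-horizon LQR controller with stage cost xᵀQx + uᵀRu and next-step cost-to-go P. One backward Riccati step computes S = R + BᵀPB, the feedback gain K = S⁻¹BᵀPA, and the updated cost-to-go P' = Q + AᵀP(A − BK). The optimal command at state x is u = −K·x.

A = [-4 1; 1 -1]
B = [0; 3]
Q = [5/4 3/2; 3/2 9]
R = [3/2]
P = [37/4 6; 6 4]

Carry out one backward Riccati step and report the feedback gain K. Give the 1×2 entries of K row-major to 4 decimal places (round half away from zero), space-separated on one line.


-1.6000 0.1600

BᵀP = [18.0000 12.0000]
S = R + BᵀPB = [3/2] + [36.0000] = [37.5000]
BᵀPA = [-60.0000 6.0000]
K = S⁻¹·BᵀPA = [-1.6000 0.1600]
A−BK = [-4.0000 1.0000; 5.8000 -1.4800]
AᵀP(A−BK) = [8.0000 -1.4000; -1.4000 0.2900]
P' = Q + AᵀP(A−BK) = [9.2500 0.1000; 0.1000 9.2900]
tr(P') = 18.5400


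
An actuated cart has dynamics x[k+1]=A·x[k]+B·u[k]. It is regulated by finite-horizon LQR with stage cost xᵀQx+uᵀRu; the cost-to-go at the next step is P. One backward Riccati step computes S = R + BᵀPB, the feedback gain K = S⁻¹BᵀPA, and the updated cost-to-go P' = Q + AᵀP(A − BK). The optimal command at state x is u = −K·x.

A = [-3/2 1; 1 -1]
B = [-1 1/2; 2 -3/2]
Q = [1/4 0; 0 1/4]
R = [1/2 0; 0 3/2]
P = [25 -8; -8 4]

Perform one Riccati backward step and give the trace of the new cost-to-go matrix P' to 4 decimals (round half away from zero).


3.8119

BᵀP = [-41.0000 16.0000; 24.5000 -10.0000]
S = R + BᵀPB = [1/2 0; 0 3/2] + [73.0000 -44.5000; -44.5000 27.2500] = [73.5000 -44.5000; -44.5000 28.7500]
BᵀPA = [77.5000 -57.0000; -46.7500 34.5000]
K = S⁻¹·BᵀPA = [1.1119 -0.7789; 0.0950 -0.0056]
A−BK = [-0.4356 0.2239; -1.0814 0.5494]
AᵀP(A−BK) = [2.5160 -1.3970; -1.3970 0.7959]
P' = Q + AᵀP(A−BK) = [2.7660 -1.3970; -1.3970 1.0459]
tr(P') = 3.8119


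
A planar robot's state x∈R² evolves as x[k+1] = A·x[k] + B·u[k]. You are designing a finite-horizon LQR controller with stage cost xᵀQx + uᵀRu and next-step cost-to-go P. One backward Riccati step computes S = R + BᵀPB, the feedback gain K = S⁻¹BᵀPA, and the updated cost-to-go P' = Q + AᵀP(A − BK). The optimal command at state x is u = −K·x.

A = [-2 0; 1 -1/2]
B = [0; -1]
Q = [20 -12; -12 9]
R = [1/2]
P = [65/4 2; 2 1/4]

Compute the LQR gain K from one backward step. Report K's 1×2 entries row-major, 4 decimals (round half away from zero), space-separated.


5.0000 0.1667

BᵀP = [-2.0000 -0.2500]
S = R + BᵀPB = [1/2] + [0.2500] = [0.7500]
BᵀPA = [3.7500 0.1250]
K = S⁻¹·BᵀPA = [5.0000 0.1667]
A−BK = [-2.0000 0.0000; 6.0000 -0.3333]
AᵀP(A−BK) = [38.5000 1.2500; 1.2500 0.0417]
P' = Q + AᵀP(A−BK) = [58.5000 -10.7500; -10.7500 9.0417]
tr(P') = 67.5417


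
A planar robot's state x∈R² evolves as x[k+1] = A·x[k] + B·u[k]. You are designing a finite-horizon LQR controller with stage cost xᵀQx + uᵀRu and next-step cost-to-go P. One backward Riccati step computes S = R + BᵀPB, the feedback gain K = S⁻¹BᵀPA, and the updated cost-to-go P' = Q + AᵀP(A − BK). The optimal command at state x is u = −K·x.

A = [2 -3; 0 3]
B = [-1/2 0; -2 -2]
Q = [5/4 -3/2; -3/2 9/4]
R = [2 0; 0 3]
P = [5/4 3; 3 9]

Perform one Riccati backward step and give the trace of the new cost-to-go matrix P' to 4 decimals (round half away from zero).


BᵀP = [-6.6250 -19.5000; -6.0000 -18.0000]
S = R + BᵀPB = [2 0; 0 3] + [42.3125 39.0000; 39.0000 36.0000] = [44.3125 39.0000; 39.0000 39.0000]
BᵀPA = [-13.2500 -38.6250; -12.0000 -36.0000]
K = S⁻¹·BᵀPA = [-0.2353 -0.4941; -0.0724 -0.4290]
A−BK = [1.8824 -3.2471; -0.6154 1.1538]
AᵀP(A−BK) = [1.0136 -1.1946; -1.1946 3.7222]
P' = Q + AᵀP(A−BK) = [2.2636 -2.6946; -2.6946 5.9722]
tr(P') = 8.2357

8.2357


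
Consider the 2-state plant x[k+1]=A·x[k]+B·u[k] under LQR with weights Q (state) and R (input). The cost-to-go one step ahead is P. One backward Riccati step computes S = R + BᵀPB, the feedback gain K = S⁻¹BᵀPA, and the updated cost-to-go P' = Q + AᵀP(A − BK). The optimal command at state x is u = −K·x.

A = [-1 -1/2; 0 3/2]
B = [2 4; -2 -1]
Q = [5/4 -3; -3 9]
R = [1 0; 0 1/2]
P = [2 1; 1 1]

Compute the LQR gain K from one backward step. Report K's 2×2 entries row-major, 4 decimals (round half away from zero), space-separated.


0.0787 -0.5276 -0.2992 0.2047

BᵀP = [2.0000 0.0000; 7.0000 3.0000]
S = R + BᵀPB = [1 0; 0 1/2] + [4.0000 8.0000; 8.0000 25.0000] = [5.0000 8.0000; 8.0000 25.5000]
BᵀPA = [-2.0000 -1.0000; -7.0000 1.0000]
K = S⁻¹·BᵀPA = [0.0787 -0.5276; -0.2992 0.2047]
A−BK = [0.0394 -0.2638; -0.1417 0.6496]
AᵀP(A−BK) = [0.0630 -0.1220; -0.1220 0.5177]
P' = Q + AᵀP(A−BK) = [1.3130 -3.1220; -3.1220 9.5177]
tr(P') = 10.8307


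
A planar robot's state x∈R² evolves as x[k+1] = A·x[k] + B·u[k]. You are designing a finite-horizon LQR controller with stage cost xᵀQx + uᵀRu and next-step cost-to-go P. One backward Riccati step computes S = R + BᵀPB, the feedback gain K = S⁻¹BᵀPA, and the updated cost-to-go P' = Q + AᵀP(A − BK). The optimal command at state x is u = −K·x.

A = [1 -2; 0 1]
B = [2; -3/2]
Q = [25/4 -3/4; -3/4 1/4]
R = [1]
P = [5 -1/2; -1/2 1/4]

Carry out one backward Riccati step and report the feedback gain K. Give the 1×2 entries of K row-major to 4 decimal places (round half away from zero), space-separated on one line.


0.4377 -0.9313

BᵀP = [10.7500 -1.3750]
S = R + BᵀPB = [1] + [23.5625] = [24.5625]
BᵀPA = [10.7500 -22.8750]
K = S⁻¹·BᵀPA = [0.4377 -0.9313]
A−BK = [0.1247 -0.1374; 0.6565 -0.3969]
AᵀP(A−BK) = [0.2952 -0.4885; -0.4885 0.9466]
P' = Q + AᵀP(A−BK) = [6.5452 -1.2385; -1.2385 1.1966]
tr(P') = 7.7417


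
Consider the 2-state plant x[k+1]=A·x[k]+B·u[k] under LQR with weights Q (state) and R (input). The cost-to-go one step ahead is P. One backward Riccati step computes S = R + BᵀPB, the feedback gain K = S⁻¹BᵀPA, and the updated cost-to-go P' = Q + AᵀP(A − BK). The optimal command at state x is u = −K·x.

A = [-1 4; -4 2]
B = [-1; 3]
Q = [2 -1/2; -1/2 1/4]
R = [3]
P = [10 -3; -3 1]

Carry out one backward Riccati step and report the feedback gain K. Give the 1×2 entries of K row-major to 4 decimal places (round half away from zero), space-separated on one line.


-0.1250 -1.6000

BᵀP = [-19.0000 6.0000]
S = R + BᵀPB = [3] + [37.0000] = [40.0000]
BᵀPA = [-5.0000 -64.0000]
K = S⁻¹·BᵀPA = [-0.1250 -1.6000]
A−BK = [-1.1250 2.4000; -3.6250 6.8000]
AᵀP(A−BK) = [1.3750 -2.0000; -2.0000 13.6000]
P' = Q + AᵀP(A−BK) = [3.3750 -2.5000; -2.5000 13.8500]
tr(P') = 17.2250


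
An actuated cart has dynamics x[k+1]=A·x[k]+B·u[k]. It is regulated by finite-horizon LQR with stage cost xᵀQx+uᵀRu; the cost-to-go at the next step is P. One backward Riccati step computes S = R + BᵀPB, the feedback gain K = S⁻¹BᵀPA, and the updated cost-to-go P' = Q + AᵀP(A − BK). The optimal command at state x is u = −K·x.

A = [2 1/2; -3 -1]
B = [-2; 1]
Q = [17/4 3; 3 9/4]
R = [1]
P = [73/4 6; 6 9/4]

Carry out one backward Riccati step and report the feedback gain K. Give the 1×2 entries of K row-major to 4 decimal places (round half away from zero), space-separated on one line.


BᵀP = [-30.5000 -9.7500]
S = R + BᵀPB = [1] + [51.2500] = [52.2500]
BᵀPA = [-31.7500 -5.5000]
K = S⁻¹·BᵀPA = [-0.6077 -0.1053]
A−BK = [0.7847 0.2895; -2.3923 -0.8947]
AᵀP(A−BK) = [1.9569 0.6579; 0.6579 0.2336]
P' = Q + AᵀP(A−BK) = [6.2069 3.6579; 3.6579 2.4836]
tr(P') = 8.6905

-0.6077 -0.1053


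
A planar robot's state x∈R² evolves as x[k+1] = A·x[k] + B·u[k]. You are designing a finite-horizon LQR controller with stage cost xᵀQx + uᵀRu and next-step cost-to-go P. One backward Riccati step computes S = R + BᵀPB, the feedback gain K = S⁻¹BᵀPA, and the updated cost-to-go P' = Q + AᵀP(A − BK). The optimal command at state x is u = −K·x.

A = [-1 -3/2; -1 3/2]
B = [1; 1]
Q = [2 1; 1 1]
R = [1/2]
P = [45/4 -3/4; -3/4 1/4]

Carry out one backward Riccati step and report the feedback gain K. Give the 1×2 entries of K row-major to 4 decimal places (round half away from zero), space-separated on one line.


-0.9524 -1.5714

BᵀP = [10.5000 -0.5000]
S = R + BᵀPB = [1/2] + [10.0000] = [10.5000]
BᵀPA = [-10.0000 -16.5000]
K = S⁻¹·BᵀPA = [-0.9524 -1.5714]
A−BK = [-0.0476 0.0714; -0.0476 3.0714]
AᵀP(A−BK) = [0.4762 0.7857; 0.7857 3.3214]
P' = Q + AᵀP(A−BK) = [2.4762 1.7857; 1.7857 4.3214]
tr(P') = 6.7976


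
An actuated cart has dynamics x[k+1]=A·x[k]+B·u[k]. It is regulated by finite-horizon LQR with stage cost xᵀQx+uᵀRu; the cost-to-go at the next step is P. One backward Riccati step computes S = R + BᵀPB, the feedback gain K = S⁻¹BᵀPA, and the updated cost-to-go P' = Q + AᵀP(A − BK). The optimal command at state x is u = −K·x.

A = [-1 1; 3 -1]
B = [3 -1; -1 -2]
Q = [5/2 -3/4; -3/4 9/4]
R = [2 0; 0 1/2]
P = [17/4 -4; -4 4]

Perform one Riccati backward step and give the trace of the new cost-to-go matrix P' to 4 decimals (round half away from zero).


6.7418

BᵀP = [16.7500 -16.0000; 3.7500 -4.0000]
S = R + BᵀPB = [2 0; 0 1/2] + [66.2500 15.2500; 15.2500 4.2500] = [68.2500 15.2500; 15.2500 4.7500]
BᵀPA = [-64.7500 32.7500; -15.7500 7.7500]
K = S⁻¹·BᵀPA = [-0.7353 0.4079; -0.9550 0.3220]
A−BK = [0.2510 0.0982; 0.3547 0.0518]
AᵀP(A−BK) = [1.5962 -0.7667; -0.7667 0.3956]
P' = Q + AᵀP(A−BK) = [4.0962 -1.5167; -1.5167 2.6456]
tr(P') = 6.7418


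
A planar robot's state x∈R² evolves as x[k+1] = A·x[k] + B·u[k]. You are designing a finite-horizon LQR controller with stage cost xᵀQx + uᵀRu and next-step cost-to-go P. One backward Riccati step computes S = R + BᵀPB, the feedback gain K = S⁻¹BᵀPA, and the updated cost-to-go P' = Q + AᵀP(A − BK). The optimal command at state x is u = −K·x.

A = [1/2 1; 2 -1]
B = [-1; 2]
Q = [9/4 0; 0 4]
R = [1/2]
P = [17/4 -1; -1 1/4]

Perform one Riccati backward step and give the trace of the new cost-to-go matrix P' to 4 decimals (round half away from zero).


6.6506

BᵀP = [-6.2500 1.5000]
S = R + BᵀPB = [1/2] + [9.2500] = [9.7500]
BᵀPA = [-0.1250 -7.7500]
K = S⁻¹·BᵀPA = [-0.0128 -0.7949]
A−BK = [0.4872 0.2051; 2.0256 0.5897]
AᵀP(A−BK) = [0.0609 0.0256; 0.0256 0.3397]
P' = Q + AᵀP(A−BK) = [2.3109 0.0256; 0.0256 4.3397]
tr(P') = 6.6506


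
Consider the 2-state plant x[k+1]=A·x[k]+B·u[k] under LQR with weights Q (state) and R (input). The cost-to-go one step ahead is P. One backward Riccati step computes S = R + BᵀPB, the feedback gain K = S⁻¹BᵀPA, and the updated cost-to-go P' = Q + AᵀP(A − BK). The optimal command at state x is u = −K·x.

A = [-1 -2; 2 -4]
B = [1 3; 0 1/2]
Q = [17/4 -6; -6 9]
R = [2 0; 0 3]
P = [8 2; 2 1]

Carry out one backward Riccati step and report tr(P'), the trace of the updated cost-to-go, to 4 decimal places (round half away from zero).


24.1833

BᵀP = [8.0000 2.0000; 25.0000 6.5000]
S = R + BᵀPB = [2 0; 0 3] + [8.0000 25.0000; 25.0000 78.2500] = [10.0000 25.0000; 25.0000 81.2500]
BᵀPA = [-4.0000 -24.0000; -12.0000 -76.0000]
K = S⁻¹·BᵀPA = [-0.1333 -0.2667; -0.1067 -0.8533]
A−BK = [-0.5467 0.8267; 2.0533 -3.5733]
AᵀP(A−BK) = [2.1867 -3.3067; -3.3067 8.7467]
P' = Q + AᵀP(A−BK) = [6.4367 -9.3067; -9.3067 17.7467]
tr(P') = 24.1833


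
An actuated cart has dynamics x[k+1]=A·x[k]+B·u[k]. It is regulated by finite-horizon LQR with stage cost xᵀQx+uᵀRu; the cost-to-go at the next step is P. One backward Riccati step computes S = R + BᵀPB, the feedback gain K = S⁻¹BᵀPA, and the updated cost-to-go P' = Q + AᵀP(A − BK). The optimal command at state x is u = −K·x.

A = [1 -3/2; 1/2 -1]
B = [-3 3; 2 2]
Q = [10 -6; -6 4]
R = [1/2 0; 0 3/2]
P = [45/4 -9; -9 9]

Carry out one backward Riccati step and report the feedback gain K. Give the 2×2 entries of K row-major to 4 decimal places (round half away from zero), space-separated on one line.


-0.0501 0.0148 0.2595 -0.4441

BᵀP = [-51.7500 45.0000; 15.7500 -9.0000]
S = R + BᵀPB = [1/2 0; 0 3/2] + [245.2500 -65.2500; -65.2500 29.2500] = [245.7500 -65.2500; -65.2500 30.7500]
BᵀPA = [-29.2500 32.6250; 11.2500 -14.6250]
K = S⁻¹·BᵀPA = [-0.0501 0.0148; 0.2595 -0.4441]
A−BK = [0.0712 -0.1231; 0.0813 -0.1414]
AᵀP(A−BK) = [0.1146 -0.1946; -0.1946 0.3331]
P' = Q + AᵀP(A−BK) = [10.1146 -6.1946; -6.1946 4.3331]
tr(P') = 14.4477


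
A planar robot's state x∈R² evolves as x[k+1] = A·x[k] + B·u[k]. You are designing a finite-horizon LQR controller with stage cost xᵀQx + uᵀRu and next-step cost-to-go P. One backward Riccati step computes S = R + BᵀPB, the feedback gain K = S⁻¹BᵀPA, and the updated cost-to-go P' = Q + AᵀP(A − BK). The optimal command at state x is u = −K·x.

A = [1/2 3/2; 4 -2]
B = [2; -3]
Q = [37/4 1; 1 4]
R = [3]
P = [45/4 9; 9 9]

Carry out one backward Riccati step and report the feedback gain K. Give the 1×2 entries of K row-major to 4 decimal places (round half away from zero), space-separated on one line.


BᵀP = [-4.5000 -9.0000]
S = R + BᵀPB = [3] + [18.0000] = [21.0000]
BᵀPA = [-38.2500 11.2500]
K = S⁻¹·BᵀPA = [-1.8214 0.5357]
A−BK = [4.1429 0.4286; -1.4643 -0.3929]
AᵀP(A−BK) = [113.1429 1.9286; 1.9286 1.2857]
P' = Q + AᵀP(A−BK) = [122.3929 2.9286; 2.9286 5.2857]
tr(P') = 127.6786

-1.8214 0.5357


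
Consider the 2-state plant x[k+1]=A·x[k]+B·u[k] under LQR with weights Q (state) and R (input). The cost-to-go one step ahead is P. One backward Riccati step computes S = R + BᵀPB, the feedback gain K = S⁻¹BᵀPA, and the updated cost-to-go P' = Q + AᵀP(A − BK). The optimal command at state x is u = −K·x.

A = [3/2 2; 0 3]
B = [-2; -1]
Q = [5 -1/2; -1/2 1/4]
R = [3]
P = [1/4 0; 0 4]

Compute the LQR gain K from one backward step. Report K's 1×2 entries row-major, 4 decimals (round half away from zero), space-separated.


-0.0938 -1.6250

BᵀP = [-0.5000 -4.0000]
S = R + BᵀPB = [3] + [5.0000] = [8.0000]
BᵀPA = [-0.7500 -13.0000]
K = S⁻¹·BᵀPA = [-0.0938 -1.6250]
A−BK = [1.3125 -1.2500; -0.0938 1.3750]
AᵀP(A−BK) = [0.4922 -0.4688; -0.4688 15.8750]
P' = Q + AᵀP(A−BK) = [5.4922 -0.9688; -0.9688 16.1250]
tr(P') = 21.6172


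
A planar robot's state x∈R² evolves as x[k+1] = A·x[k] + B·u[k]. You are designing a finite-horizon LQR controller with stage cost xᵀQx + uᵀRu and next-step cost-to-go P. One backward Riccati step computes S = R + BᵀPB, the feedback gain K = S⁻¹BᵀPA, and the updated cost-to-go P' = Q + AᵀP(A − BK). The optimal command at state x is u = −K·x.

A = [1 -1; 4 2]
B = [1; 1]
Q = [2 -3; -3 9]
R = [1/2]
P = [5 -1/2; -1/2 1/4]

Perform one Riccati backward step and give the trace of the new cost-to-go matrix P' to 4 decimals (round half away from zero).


BᵀP = [4.5000 -0.2500]
S = R + BᵀPB = [1/2] + [4.2500] = [4.7500]
BᵀPA = [3.5000 -5.0000]
K = S⁻¹·BᵀPA = [0.7368 -1.0526]
A−BK = [0.2632 0.0526; 3.2632 3.0526]
AᵀP(A−BK) = [2.4211 1.6842; 1.6842 2.7368]
P' = Q + AᵀP(A−BK) = [4.4211 -1.3158; -1.3158 11.7368]
tr(P') = 16.1579

16.1579


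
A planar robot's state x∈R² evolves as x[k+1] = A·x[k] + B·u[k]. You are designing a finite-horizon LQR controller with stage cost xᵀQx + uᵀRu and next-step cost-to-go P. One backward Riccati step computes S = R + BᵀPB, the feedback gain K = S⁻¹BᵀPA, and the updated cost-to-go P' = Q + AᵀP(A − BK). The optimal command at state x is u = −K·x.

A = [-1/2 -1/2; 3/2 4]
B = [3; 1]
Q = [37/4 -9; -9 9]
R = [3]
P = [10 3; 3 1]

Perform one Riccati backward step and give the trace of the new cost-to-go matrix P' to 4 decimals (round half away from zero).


20.0491

BᵀP = [33.0000 10.0000]
S = R + BᵀPB = [3] + [109.0000] = [112.0000]
BᵀPA = [-1.5000 23.5000]
K = S⁻¹·BᵀPA = [-0.0134 0.2098]
A−BK = [-0.4598 -1.1295; 1.5134 3.7902]
AᵀP(A−BK) = [0.2299 0.5647; 0.5647 1.5692]
P' = Q + AᵀP(A−BK) = [9.4799 -8.4353; -8.4353 10.5692]
tr(P') = 20.0491
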